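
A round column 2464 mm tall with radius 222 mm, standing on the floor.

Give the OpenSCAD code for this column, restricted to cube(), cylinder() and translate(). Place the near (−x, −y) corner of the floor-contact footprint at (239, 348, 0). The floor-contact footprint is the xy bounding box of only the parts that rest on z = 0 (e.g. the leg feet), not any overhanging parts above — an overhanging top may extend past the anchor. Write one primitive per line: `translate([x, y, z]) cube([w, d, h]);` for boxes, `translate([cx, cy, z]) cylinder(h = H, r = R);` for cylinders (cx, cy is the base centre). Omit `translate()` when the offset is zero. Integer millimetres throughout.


translate([461, 570, 0]) cylinder(h = 2464, r = 222);


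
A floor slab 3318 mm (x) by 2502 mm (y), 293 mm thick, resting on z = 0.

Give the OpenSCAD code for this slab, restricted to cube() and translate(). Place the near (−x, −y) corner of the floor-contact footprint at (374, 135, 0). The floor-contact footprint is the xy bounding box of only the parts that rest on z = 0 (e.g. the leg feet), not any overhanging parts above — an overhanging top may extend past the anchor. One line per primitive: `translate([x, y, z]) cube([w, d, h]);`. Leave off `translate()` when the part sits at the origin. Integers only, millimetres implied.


translate([374, 135, 0]) cube([3318, 2502, 293]);


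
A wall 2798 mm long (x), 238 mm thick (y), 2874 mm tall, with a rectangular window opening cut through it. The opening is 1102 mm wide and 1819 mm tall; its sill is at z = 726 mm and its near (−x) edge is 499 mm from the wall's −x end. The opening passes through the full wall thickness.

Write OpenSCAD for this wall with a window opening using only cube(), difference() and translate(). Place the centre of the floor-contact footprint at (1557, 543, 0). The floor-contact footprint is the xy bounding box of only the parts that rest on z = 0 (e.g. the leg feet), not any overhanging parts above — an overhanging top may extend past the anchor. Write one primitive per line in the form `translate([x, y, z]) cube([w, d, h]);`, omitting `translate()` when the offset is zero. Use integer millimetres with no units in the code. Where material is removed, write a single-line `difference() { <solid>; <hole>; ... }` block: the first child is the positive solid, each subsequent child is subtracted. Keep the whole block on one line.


difference() { translate([158, 424, 0]) cube([2798, 238, 2874]); translate([657, 424, 726]) cube([1102, 238, 1819]); }


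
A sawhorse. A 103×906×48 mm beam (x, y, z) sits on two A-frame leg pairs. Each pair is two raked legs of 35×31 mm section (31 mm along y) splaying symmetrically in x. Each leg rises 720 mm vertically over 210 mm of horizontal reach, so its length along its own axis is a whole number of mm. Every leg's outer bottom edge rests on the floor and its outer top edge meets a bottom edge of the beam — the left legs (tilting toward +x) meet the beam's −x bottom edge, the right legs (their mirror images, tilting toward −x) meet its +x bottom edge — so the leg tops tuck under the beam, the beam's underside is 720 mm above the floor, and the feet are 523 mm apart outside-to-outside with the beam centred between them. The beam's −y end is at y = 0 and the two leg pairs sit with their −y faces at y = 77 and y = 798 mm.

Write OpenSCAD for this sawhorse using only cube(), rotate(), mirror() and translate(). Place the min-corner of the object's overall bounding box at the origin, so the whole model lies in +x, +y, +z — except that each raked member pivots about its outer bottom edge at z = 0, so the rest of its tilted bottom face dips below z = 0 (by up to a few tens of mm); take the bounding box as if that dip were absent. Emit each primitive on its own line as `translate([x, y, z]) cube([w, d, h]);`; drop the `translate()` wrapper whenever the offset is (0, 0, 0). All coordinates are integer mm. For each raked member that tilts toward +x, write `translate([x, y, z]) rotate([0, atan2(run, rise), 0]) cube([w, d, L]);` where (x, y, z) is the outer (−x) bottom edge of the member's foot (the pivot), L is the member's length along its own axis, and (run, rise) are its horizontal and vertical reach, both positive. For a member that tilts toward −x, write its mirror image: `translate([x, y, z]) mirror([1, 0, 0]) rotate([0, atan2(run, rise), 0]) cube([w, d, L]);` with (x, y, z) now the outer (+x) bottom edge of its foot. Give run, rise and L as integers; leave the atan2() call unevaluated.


translate([210, 0, 720]) cube([103, 906, 48]);
translate([0, 77, 0]) rotate([0, atan2(210, 720), 0]) cube([35, 31, 750]);
translate([523, 77, 0]) mirror([1, 0, 0]) rotate([0, atan2(210, 720), 0]) cube([35, 31, 750]);
translate([0, 798, 0]) rotate([0, atan2(210, 720), 0]) cube([35, 31, 750]);
translate([523, 798, 0]) mirror([1, 0, 0]) rotate([0, atan2(210, 720), 0]) cube([35, 31, 750]);


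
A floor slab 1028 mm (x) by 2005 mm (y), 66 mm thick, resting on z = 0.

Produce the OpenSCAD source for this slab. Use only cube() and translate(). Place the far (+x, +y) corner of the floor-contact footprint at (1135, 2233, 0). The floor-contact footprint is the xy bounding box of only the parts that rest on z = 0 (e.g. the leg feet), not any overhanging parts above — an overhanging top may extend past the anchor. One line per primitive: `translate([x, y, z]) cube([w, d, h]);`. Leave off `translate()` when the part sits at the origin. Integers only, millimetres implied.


translate([107, 228, 0]) cube([1028, 2005, 66]);


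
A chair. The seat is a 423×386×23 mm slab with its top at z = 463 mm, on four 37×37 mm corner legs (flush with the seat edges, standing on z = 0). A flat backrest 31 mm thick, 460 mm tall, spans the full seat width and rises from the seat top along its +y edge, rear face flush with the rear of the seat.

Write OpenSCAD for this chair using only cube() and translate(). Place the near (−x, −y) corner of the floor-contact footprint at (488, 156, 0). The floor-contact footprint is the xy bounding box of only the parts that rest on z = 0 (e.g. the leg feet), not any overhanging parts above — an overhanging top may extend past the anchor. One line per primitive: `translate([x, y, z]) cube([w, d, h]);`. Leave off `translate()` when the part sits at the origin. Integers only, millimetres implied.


// leg_h = 463 - 23 = 440
translate([488, 156, 440]) cube([423, 386, 23]);
translate([488, 156, 0]) cube([37, 37, 440]);
translate([874, 156, 0]) cube([37, 37, 440]);
translate([488, 505, 0]) cube([37, 37, 440]);
translate([874, 505, 0]) cube([37, 37, 440]);
translate([488, 511, 463]) cube([423, 31, 460]);


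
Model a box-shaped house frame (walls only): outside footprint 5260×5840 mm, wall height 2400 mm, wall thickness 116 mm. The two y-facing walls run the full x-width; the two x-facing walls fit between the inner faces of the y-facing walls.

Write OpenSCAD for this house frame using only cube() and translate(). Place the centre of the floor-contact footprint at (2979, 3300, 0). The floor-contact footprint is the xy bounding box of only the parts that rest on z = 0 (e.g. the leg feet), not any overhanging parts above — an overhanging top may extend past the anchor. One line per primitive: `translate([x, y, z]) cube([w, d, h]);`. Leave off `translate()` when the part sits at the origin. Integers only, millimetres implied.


translate([349, 380, 0]) cube([5260, 116, 2400]);
translate([349, 6104, 0]) cube([5260, 116, 2400]);
translate([349, 496, 0]) cube([116, 5608, 2400]);
translate([5493, 496, 0]) cube([116, 5608, 2400]);


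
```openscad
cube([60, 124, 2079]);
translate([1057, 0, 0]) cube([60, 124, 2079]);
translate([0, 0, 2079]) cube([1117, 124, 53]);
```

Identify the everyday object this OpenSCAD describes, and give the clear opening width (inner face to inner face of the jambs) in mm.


A door frame. The clear opening width is 997 mm.

Two 2079 mm tall posts with a header on top — a door frame. The left jamb is 60 mm wide at x = 0; the right jamb starts at x = 1057. The clear opening is 1057 − 60 = 997 mm.


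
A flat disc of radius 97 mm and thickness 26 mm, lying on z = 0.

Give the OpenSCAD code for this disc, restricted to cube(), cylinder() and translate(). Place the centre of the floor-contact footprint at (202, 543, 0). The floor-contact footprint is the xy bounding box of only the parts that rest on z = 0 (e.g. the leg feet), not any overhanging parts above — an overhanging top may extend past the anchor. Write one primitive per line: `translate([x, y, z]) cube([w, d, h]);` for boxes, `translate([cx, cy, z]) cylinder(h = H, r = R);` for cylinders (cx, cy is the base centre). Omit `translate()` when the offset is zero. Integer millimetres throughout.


translate([202, 543, 0]) cylinder(h = 26, r = 97);


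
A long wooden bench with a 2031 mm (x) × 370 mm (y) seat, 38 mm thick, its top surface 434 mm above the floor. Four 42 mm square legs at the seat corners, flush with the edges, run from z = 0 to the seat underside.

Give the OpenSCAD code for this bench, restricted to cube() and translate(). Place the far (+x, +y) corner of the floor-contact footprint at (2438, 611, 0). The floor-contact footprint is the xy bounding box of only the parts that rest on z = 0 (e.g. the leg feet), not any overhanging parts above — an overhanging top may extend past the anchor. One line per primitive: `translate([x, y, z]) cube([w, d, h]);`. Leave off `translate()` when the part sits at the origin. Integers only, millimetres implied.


translate([407, 241, 396]) cube([2031, 370, 38]);
translate([407, 241, 0]) cube([42, 42, 396]);
translate([407, 569, 0]) cube([42, 42, 396]);
translate([2396, 241, 0]) cube([42, 42, 396]);
translate([2396, 569, 0]) cube([42, 42, 396]);


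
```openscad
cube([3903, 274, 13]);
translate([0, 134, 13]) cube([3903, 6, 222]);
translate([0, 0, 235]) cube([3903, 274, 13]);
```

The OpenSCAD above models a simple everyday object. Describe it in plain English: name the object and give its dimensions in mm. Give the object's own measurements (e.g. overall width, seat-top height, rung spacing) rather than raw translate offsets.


An I-beam lying along x, 3903 mm long. Overall section height 248 mm. Two flanges 274 mm wide (y) and 13 mm thick, one on the floor and one at the top; a web 6 mm thick runs between them, centred on the flange width.


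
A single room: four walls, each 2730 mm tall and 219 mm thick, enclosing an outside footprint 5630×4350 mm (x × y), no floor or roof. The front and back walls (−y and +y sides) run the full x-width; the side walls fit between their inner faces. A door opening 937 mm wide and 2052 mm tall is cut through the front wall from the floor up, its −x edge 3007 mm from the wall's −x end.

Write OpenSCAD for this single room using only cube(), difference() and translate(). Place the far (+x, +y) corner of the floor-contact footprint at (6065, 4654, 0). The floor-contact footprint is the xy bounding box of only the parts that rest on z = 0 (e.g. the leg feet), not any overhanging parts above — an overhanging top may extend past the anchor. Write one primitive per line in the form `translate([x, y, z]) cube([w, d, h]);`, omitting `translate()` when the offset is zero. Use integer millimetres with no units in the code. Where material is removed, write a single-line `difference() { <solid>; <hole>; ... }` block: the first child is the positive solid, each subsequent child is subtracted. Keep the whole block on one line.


difference() { translate([435, 304, 0]) cube([5630, 219, 2730]); translate([3442, 304, 0]) cube([937, 219, 2052]); }
translate([435, 4435, 0]) cube([5630, 219, 2730]);
translate([435, 523, 0]) cube([219, 3912, 2730]);
translate([5846, 523, 0]) cube([219, 3912, 2730]);


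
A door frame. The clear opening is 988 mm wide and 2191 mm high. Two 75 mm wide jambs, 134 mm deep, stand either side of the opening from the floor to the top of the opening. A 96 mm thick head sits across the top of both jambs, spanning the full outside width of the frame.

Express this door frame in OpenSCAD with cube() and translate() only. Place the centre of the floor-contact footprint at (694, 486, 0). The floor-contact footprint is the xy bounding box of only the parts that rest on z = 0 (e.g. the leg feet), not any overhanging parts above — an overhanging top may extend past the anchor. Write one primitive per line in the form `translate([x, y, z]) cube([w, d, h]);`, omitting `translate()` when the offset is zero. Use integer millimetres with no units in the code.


translate([125, 419, 0]) cube([75, 134, 2191]);
translate([1188, 419, 0]) cube([75, 134, 2191]);
translate([125, 419, 2191]) cube([1138, 134, 96]);


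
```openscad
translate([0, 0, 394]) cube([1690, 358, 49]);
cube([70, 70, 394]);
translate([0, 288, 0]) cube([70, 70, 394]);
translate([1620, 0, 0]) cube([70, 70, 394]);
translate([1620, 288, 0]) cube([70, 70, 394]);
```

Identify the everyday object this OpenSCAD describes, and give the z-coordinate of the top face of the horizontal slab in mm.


A bench. The seat-top height is 443 mm.

A long slab on four corner posts — a bench. The slab sits at z = 394 with thickness 49, so the top is 394 + 49 = 443 mm.


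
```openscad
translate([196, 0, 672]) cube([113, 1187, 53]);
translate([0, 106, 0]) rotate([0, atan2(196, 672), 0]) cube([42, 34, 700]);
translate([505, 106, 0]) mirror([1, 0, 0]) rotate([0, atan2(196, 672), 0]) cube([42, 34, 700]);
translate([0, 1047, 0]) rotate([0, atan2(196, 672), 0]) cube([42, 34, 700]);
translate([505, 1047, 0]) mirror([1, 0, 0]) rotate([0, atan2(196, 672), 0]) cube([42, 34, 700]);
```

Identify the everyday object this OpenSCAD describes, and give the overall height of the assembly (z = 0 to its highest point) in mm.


A sawhorse. The overall height is 725 mm.

A beam across two mirrored pairs of raked legs — a sawhorse. The beam's underside is at z = 672 (matching the legs' vertical rise in atan2(196, 672)) and the beam is 53 mm tall, so its top is at 672 + 53 = 725 mm. The raked legs top out at the beam's underside, so that is the highest point.


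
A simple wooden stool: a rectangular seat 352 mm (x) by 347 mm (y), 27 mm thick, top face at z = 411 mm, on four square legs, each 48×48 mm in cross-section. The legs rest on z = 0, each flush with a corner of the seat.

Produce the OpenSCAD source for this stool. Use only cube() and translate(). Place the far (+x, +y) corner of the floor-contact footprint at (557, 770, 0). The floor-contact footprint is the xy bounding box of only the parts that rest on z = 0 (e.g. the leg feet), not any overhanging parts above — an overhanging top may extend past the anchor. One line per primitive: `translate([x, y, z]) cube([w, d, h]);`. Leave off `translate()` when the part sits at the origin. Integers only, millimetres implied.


// leg_h = 411 - 27 = 384
translate([205, 423, 384]) cube([352, 347, 27]);
translate([205, 423, 0]) cube([48, 48, 384]);
translate([509, 423, 0]) cube([48, 48, 384]);
translate([205, 722, 0]) cube([48, 48, 384]);
translate([509, 722, 0]) cube([48, 48, 384]);


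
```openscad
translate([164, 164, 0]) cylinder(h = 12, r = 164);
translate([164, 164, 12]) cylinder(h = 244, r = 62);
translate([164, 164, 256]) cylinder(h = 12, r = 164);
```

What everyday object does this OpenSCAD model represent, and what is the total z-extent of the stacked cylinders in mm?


A spool. The overall height is 268 mm.

Three coaxial cylinders, large–small–large — a spool. Two 12 mm flanges and a 244 mm core give 12 + 244 + 12 = 268 mm.


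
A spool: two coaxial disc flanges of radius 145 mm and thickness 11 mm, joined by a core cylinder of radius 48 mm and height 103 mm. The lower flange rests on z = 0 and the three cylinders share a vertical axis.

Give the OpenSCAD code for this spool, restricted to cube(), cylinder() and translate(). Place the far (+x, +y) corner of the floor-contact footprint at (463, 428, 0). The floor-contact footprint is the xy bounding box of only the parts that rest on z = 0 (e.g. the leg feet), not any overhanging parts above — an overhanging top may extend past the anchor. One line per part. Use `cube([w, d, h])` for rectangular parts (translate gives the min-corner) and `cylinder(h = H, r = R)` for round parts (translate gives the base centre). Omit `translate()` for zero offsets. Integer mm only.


translate([318, 283, 0]) cylinder(h = 11, r = 145);
translate([318, 283, 11]) cylinder(h = 103, r = 48);
translate([318, 283, 114]) cylinder(h = 11, r = 145);


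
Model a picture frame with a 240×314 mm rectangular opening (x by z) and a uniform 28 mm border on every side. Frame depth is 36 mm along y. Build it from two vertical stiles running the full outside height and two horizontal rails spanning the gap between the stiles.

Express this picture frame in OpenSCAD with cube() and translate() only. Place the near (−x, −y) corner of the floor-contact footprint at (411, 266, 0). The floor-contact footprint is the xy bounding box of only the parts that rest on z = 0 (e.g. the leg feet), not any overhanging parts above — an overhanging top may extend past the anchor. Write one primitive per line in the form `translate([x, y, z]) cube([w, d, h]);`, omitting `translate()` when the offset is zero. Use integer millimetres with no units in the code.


translate([411, 266, 0]) cube([28, 36, 370]);
translate([679, 266, 0]) cube([28, 36, 370]);
translate([439, 266, 0]) cube([240, 36, 28]);
translate([439, 266, 342]) cube([240, 36, 28]);


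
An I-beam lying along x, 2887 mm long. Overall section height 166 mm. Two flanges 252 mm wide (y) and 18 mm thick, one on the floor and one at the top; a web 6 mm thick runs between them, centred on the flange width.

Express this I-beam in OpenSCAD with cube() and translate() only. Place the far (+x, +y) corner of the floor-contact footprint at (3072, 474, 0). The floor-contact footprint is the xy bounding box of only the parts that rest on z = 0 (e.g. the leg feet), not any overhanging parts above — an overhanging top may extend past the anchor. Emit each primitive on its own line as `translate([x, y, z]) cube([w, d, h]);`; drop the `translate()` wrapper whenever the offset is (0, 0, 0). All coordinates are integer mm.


translate([185, 222, 0]) cube([2887, 252, 18]);
translate([185, 345, 18]) cube([2887, 6, 130]);
translate([185, 222, 148]) cube([2887, 252, 18]);


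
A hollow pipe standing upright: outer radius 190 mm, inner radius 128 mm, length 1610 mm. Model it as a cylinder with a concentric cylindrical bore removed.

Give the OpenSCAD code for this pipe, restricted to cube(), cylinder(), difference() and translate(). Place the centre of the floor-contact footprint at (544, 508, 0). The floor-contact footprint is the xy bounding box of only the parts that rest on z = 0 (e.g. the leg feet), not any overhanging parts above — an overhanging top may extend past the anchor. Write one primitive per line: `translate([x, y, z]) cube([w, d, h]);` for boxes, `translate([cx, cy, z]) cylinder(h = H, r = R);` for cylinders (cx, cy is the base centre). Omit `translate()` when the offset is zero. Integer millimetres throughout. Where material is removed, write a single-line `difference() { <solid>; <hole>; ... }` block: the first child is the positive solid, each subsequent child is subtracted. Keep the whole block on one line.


difference() { translate([544, 508, 0]) cylinder(h = 1610, r = 190); translate([544, 508, 0]) cylinder(h = 1610, r = 128); }


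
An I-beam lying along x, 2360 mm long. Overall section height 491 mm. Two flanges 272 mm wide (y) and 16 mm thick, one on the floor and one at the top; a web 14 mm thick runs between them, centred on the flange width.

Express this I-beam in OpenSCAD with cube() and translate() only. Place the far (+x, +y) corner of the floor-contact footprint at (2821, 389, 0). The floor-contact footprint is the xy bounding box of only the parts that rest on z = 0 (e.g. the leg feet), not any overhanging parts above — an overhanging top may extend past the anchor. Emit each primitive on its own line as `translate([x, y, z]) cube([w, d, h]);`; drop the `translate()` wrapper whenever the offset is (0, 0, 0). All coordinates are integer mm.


translate([461, 117, 0]) cube([2360, 272, 16]);
translate([461, 246, 16]) cube([2360, 14, 459]);
translate([461, 117, 475]) cube([2360, 272, 16]);


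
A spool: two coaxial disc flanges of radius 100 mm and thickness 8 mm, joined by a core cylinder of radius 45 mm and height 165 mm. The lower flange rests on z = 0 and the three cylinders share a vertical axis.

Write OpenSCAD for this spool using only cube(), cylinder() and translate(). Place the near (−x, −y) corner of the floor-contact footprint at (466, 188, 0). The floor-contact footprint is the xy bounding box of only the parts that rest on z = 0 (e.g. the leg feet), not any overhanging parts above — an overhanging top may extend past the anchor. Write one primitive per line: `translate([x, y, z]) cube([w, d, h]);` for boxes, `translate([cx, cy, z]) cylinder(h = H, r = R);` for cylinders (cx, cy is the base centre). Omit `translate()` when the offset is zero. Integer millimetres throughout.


translate([566, 288, 0]) cylinder(h = 8, r = 100);
translate([566, 288, 8]) cylinder(h = 165, r = 45);
translate([566, 288, 173]) cylinder(h = 8, r = 100);


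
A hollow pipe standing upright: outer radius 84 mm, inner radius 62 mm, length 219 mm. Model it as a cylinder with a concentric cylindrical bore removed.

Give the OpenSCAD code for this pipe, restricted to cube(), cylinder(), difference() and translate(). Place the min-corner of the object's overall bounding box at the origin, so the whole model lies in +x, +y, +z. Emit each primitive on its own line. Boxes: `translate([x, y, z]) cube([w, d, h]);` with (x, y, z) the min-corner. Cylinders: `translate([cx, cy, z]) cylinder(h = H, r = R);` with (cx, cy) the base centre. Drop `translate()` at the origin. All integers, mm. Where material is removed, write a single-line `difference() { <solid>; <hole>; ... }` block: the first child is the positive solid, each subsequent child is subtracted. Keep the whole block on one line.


difference() { translate([84, 84, 0]) cylinder(h = 219, r = 84); translate([84, 84, 0]) cylinder(h = 219, r = 62); }


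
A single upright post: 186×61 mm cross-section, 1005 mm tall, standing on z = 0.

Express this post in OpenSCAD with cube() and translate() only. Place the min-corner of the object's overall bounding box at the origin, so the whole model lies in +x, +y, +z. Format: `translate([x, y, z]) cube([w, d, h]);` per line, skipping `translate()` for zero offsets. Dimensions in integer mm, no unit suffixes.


cube([186, 61, 1005]);


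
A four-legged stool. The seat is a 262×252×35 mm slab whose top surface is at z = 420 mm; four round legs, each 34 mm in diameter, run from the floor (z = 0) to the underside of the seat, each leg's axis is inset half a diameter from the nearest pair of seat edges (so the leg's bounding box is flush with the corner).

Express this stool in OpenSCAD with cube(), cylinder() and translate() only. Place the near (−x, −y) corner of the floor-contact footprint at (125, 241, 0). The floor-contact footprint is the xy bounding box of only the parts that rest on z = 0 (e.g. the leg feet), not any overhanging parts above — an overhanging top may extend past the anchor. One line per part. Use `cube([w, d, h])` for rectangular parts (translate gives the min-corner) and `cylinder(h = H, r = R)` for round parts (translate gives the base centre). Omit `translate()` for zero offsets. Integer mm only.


translate([125, 241, 385]) cube([262, 252, 35]);
translate([142, 258, 0]) cylinder(h = 385, r = 17);
translate([370, 258, 0]) cylinder(h = 385, r = 17);
translate([142, 476, 0]) cylinder(h = 385, r = 17);
translate([370, 476, 0]) cylinder(h = 385, r = 17);


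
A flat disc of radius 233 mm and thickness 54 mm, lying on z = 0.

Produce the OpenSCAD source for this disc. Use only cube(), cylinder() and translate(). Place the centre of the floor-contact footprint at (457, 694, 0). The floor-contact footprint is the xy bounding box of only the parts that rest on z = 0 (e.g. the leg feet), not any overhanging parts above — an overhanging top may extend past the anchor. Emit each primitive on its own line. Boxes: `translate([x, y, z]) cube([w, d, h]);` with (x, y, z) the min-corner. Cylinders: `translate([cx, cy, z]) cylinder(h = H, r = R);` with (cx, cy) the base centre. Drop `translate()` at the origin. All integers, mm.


translate([457, 694, 0]) cylinder(h = 54, r = 233);


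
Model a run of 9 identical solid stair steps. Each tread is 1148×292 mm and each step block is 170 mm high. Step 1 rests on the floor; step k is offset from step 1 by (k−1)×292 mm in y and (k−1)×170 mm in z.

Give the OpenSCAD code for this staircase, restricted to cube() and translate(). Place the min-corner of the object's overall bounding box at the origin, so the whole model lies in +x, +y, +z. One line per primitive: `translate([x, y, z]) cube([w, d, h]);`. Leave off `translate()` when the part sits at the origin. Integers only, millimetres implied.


cube([1148, 292, 170]);
translate([0, 292, 170]) cube([1148, 292, 170]);
translate([0, 584, 340]) cube([1148, 292, 170]);
translate([0, 876, 510]) cube([1148, 292, 170]);
translate([0, 1168, 680]) cube([1148, 292, 170]);
translate([0, 1460, 850]) cube([1148, 292, 170]);
translate([0, 1752, 1020]) cube([1148, 292, 170]);
translate([0, 2044, 1190]) cube([1148, 292, 170]);
translate([0, 2336, 1360]) cube([1148, 292, 170]);


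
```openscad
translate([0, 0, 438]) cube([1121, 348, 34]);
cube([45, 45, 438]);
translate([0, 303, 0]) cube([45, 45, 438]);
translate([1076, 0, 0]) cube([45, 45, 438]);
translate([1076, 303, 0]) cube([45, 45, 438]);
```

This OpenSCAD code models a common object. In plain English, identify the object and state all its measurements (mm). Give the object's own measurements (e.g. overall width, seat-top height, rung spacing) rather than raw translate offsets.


A long wooden bench with a 1121 mm (x) × 348 mm (y) seat, 34 mm thick, its top surface 472 mm above the floor. Four 45 mm square legs at the seat corners, flush with the edges, run from z = 0 to the seat underside.


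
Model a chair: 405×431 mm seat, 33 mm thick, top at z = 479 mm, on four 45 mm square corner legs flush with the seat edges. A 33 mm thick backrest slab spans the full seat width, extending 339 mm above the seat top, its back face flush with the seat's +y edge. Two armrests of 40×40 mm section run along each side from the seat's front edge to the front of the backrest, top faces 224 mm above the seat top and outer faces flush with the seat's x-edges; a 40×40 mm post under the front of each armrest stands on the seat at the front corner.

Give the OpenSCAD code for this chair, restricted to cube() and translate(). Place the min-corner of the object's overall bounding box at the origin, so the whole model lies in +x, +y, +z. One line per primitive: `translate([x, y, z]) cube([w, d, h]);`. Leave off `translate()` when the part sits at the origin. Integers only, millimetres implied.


// leg_h = 479 - 33 = 446
// arm post h = 224 - 40 = 184
translate([0, 0, 446]) cube([405, 431, 33]);
cube([45, 45, 446]);
translate([360, 0, 0]) cube([45, 45, 446]);
translate([0, 386, 0]) cube([45, 45, 446]);
translate([360, 386, 0]) cube([45, 45, 446]);
translate([0, 398, 479]) cube([405, 33, 339]);
translate([0, 0, 663]) cube([40, 398, 40]);
translate([365, 0, 663]) cube([40, 398, 40]);
translate([0, 0, 479]) cube([40, 40, 184]);
translate([365, 0, 479]) cube([40, 40, 184]);


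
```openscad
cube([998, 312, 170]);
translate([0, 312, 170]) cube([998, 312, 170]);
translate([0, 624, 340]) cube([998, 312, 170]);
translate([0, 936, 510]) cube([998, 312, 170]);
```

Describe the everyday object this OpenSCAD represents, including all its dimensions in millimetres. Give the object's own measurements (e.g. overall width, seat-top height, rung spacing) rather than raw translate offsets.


A straight staircase of 4 solid steps. Each step is 998 mm wide (x), 312 mm deep (y, the going) and 170 mm tall (the rise). The first step rests on the floor; each subsequent step sits one going further in +y and one rise higher in +z, directly behind and above the previous step with no overlap.


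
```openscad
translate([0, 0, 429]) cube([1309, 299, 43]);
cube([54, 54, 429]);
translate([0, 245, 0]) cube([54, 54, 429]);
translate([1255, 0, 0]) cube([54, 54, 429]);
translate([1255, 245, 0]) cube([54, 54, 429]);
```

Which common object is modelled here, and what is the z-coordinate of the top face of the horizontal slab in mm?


A bench. The seat-top height is 472 mm.

A long slab on four corner posts — a bench. The slab sits at z = 429 with thickness 43, so the top is 429 + 43 = 472 mm.


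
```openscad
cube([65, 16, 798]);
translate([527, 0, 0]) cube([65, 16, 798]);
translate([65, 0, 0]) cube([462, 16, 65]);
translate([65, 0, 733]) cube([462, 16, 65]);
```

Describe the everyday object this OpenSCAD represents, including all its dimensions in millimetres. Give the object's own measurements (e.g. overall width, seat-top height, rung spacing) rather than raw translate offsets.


A rectangular picture frame lying in the x–z plane (depth along y). The opening is 462 mm wide (x) by 668 mm tall (z), surrounded by a border 65 mm wide on all four sides. The frame is 16 mm deep and is made of two full-height vertical stiles with two horizontal rails fitted between them.


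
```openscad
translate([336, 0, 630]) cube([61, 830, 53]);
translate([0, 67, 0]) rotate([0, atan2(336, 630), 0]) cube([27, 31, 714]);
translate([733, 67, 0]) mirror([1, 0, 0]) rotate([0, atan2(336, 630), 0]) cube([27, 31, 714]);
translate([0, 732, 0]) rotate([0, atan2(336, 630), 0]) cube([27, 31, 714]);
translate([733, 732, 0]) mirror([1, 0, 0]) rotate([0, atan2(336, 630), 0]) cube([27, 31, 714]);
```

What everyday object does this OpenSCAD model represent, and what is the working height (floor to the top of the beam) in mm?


A sawhorse. The overall height is 683 mm.

A beam across two mirrored pairs of raked legs — a sawhorse. The beam's underside is at z = 630 (matching the legs' vertical rise in atan2(336, 630)) and the beam is 53 mm tall, so its top is at 630 + 53 = 683 mm. The raked legs top out at the beam's underside, so that is the highest point.


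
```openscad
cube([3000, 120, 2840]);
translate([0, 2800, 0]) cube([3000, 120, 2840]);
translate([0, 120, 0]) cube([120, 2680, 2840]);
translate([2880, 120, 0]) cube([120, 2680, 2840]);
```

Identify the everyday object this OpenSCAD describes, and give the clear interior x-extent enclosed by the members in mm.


A house (or room) frame. The interior width is 2760 mm.

Four 2840 mm walls enclosing a rectangle with no floor or roof — a room or house frame. Outside width is 3000 mm and wall thickness is 120 mm, so the interior width is 3000 − 2 × 120 = 2760 mm.


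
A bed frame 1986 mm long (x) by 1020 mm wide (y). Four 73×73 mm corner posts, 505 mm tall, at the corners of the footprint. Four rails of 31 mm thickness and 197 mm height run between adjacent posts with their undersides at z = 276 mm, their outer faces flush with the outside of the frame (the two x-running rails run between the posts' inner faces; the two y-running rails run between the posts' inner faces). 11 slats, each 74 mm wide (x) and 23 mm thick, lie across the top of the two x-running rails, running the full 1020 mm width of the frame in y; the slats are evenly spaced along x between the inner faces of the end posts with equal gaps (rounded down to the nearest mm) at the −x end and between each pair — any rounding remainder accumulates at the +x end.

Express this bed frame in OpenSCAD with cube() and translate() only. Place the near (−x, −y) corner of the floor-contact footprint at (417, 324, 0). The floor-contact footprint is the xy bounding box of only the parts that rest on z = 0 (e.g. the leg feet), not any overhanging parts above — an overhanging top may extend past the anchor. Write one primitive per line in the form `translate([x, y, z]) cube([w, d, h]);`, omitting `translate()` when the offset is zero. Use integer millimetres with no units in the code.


translate([417, 324, 0]) cube([73, 73, 505]);
translate([417, 1271, 0]) cube([73, 73, 505]);
translate([2330, 324, 0]) cube([73, 73, 505]);
translate([2330, 1271, 0]) cube([73, 73, 505]);
translate([490, 324, 276]) cube([1840, 31, 197]);
translate([490, 1313, 276]) cube([1840, 31, 197]);
translate([417, 397, 276]) cube([31, 874, 197]);
translate([2372, 397, 276]) cube([31, 874, 197]);
translate([575, 324, 473]) cube([74, 1020, 23]);
translate([734, 324, 473]) cube([74, 1020, 23]);
translate([893, 324, 473]) cube([74, 1020, 23]);
translate([1052, 324, 473]) cube([74, 1020, 23]);
translate([1211, 324, 473]) cube([74, 1020, 23]);
translate([1370, 324, 473]) cube([74, 1020, 23]);
translate([1529, 324, 473]) cube([74, 1020, 23]);
translate([1688, 324, 473]) cube([74, 1020, 23]);
translate([1847, 324, 473]) cube([74, 1020, 23]);
translate([2006, 324, 473]) cube([74, 1020, 23]);
translate([2165, 324, 473]) cube([74, 1020, 23]);


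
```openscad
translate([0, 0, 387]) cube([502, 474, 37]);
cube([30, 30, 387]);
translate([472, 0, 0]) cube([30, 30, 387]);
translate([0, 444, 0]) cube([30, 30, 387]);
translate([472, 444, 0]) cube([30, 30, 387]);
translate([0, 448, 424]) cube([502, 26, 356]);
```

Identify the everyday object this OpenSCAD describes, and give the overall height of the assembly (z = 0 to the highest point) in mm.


A chair. The overall height is 780 mm.

A slab on four corner posts with a tall panel at the back — a chair. The seat slab sits at z = 387 with thickness 37, and the 356 mm backrest starts at the seat top, so the overall height is 387 + 37 + 356 = 780 mm.


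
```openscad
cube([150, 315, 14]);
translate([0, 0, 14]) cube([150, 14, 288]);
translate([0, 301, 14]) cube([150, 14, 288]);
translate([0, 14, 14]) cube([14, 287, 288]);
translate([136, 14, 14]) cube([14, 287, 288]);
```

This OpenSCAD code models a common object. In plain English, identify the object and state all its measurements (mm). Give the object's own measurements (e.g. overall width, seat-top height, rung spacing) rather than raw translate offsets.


An open-topped rectangular box: outside dimensions 150×315×302 mm, with a uniform wall and base thickness of 14 mm. The base is a full 150×315 slab on the floor; four walls sit on top of the base. The front and back walls (the −y and +y sides) span the full width; the two side walls fit between them.


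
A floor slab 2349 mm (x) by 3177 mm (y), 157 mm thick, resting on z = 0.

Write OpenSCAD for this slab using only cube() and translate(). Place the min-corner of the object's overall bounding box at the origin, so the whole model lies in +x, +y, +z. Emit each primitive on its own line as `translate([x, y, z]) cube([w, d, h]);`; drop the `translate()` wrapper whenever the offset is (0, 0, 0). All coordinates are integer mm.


cube([2349, 3177, 157]);


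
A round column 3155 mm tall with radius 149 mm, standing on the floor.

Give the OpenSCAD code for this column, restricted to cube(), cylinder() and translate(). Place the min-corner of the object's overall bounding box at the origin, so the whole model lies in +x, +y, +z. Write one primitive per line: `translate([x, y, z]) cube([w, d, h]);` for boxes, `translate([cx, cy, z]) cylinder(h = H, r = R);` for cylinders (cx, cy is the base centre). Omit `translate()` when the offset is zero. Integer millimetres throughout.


translate([149, 149, 0]) cylinder(h = 3155, r = 149);


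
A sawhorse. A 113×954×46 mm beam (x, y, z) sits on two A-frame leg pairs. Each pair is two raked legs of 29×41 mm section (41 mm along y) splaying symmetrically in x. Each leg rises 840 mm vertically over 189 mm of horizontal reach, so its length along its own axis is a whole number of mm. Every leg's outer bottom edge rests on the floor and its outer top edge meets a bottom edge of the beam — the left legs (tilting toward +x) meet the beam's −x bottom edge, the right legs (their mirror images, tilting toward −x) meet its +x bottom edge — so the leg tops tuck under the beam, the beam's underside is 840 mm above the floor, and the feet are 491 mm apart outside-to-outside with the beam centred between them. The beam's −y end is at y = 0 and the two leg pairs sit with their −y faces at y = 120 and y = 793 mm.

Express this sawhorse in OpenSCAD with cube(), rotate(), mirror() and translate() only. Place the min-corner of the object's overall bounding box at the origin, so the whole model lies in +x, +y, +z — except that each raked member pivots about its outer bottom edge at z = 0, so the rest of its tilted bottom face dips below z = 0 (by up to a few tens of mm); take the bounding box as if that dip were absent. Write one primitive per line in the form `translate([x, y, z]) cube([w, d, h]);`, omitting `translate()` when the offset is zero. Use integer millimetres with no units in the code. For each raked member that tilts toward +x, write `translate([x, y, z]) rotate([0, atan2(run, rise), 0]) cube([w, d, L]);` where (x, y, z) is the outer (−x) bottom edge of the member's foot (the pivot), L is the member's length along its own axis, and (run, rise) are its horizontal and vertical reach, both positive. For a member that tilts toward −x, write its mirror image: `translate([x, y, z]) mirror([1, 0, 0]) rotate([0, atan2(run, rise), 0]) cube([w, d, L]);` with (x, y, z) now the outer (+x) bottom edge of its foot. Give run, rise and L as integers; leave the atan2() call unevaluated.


translate([189, 0, 840]) cube([113, 954, 46]);
translate([0, 120, 0]) rotate([0, atan2(189, 840), 0]) cube([29, 41, 861]);
translate([491, 120, 0]) mirror([1, 0, 0]) rotate([0, atan2(189, 840), 0]) cube([29, 41, 861]);
translate([0, 793, 0]) rotate([0, atan2(189, 840), 0]) cube([29, 41, 861]);
translate([491, 793, 0]) mirror([1, 0, 0]) rotate([0, atan2(189, 840), 0]) cube([29, 41, 861]);


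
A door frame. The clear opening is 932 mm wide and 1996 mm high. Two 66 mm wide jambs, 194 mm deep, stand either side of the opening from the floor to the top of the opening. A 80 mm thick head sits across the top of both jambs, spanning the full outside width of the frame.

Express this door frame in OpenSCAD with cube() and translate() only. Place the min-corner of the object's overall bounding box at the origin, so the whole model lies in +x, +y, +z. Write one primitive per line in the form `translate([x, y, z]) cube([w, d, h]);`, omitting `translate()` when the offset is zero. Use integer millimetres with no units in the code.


cube([66, 194, 1996]);
translate([998, 0, 0]) cube([66, 194, 1996]);
translate([0, 0, 1996]) cube([1064, 194, 80]);


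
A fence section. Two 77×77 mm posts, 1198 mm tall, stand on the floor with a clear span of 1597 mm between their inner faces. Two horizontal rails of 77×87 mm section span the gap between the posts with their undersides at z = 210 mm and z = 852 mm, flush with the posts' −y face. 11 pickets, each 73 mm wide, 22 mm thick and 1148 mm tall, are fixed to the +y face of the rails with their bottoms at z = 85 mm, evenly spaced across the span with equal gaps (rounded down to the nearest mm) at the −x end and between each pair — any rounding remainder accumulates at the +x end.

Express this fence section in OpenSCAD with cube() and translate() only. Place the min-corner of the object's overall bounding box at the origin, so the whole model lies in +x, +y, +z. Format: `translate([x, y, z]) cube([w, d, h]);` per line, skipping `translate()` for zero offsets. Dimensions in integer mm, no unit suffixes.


cube([77, 77, 1198]);
translate([1674, 0, 0]) cube([77, 77, 1198]);
translate([77, 0, 210]) cube([1597, 77, 87]);
translate([77, 0, 852]) cube([1597, 77, 87]);
translate([143, 77, 85]) cube([73, 22, 1148]);
translate([282, 77, 85]) cube([73, 22, 1148]);
translate([421, 77, 85]) cube([73, 22, 1148]);
translate([560, 77, 85]) cube([73, 22, 1148]);
translate([699, 77, 85]) cube([73, 22, 1148]);
translate([838, 77, 85]) cube([73, 22, 1148]);
translate([977, 77, 85]) cube([73, 22, 1148]);
translate([1116, 77, 85]) cube([73, 22, 1148]);
translate([1255, 77, 85]) cube([73, 22, 1148]);
translate([1394, 77, 85]) cube([73, 22, 1148]);
translate([1533, 77, 85]) cube([73, 22, 1148]);
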